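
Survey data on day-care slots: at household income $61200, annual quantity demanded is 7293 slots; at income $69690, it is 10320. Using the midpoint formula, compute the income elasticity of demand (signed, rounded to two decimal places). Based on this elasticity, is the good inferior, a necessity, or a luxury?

2.65; luxury

%ΔQ = (10320 − 7293)/[( 7293 + 10320)/2] = 3027/8806.5 = 0.343723…
%ΔIncome = (69690 − 61200)/[( 61200 + 69690)/2] = 8490/65445 = 0.129727…
E_income = (3027/8806.5) / (8490/65445) = 2.6495…
E_income > 1 ⇒ normal good, luxury.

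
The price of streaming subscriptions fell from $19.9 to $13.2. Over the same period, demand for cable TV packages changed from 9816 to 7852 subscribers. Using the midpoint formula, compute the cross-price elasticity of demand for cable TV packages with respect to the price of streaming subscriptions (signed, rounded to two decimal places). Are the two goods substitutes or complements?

%ΔQ_{cable TV packages} = (7852 − 9816)/avg = -1964/8834 = -0.222322…
%ΔP_{streaming subscriptions} = (13.2 − 19.9)/avg = -6.7/16.55 = -0.404833…
E_cross = (-1964/8834) / (-6.7/16.55) = 0.5491…
E_cross > 0 ⇒ the goods are substitutes.

0.55; substitutes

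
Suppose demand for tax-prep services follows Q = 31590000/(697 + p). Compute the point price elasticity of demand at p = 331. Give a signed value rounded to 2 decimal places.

-0.32

dQ/dp = −31590000/(697 + p)² = -29.8926. At p = 331, Q = 30729.6.
Ed = (dQ/dp)·(p/Q) = (-29.8926) × (331/30729.6) = -0.3219…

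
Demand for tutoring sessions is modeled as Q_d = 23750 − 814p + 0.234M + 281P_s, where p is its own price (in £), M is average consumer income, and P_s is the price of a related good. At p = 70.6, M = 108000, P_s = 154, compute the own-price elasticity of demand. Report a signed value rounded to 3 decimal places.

-1.650

At the given values, Q_d = 23750 − 814(70.6) + 0.234(108000) + 281(154) = 34827.6.
∂Q_d/∂p = −814.
E = (-814) × (70.6/34827.6) = -1.65008…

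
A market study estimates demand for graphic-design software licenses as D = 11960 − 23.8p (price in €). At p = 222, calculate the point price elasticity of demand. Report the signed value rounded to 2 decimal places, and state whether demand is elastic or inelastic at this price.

dD/dp = −23.8. At p = 222, D = 11960 − 23.8(222) = 6676.4.
Ed = (dD/dp)·(p/D) = −23.8 × (222/6676.4) = -0.7913…
|Ed| = 0.79 < 1, so demand is inelastic.

-0.79; inelastic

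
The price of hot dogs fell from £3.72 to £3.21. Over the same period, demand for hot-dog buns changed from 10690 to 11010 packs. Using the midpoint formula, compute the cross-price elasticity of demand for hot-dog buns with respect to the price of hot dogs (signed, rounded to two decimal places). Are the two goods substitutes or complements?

%ΔQ_{hot-dog buns} = (11010 − 10690)/avg = 320/10850 = 0.029493…
%ΔP_{hot dogs} = (3.21 − 3.72)/avg = -0.51/3.465 = -0.147186…
E_cross = (320/10850) / (-0.51/3.465) = -0.2003…
E_cross < 0 ⇒ the goods are complements.

-0.20; complements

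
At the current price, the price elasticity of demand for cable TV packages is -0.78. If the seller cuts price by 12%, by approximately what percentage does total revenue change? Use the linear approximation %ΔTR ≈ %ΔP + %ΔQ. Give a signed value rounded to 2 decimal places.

-2.64%

%ΔQ ≈ Ed × %ΔP = (-0.78) × (-12%) = +9.3600%
%ΔTR ≈ %ΔP + %ΔQ = (-12%) + (+9.3600%) = -2.6400%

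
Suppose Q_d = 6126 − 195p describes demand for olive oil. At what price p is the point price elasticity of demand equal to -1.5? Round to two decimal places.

Ed = −195p/(6126 − 195p). Set this equal to -1.5:
195p = 1.5·(6126 − 195p) ⇒ 195p(1 + 1.5) = 1.5·6126
p = 1.5·6126 / (195·2.5) = 18.8492…

18.85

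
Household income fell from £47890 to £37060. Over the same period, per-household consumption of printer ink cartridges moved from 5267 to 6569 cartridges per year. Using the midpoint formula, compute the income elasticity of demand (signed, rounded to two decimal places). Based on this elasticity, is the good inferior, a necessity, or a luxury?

-0.86; inferior

%ΔQ = (6569 − 5267)/[( 5267 + 6569)/2] = 1302/5918 = 0.220006…
%ΔIncome = (37060 − 47890)/[( 47890 + 37060)/2] = -10830/42475 = -0.254973…
E_income = (1302/5918) / (-10830/42475) = -0.8628…
E_income < 0 ⇒ inferior good.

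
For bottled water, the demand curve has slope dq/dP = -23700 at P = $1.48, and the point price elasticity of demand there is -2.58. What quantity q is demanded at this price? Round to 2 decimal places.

13595.35

Ed = (dq/dP)·(P/q) ⇒ q = (dq/dP)·P/Ed = (-23700)·1.48/(-2.58) = 13595.3488…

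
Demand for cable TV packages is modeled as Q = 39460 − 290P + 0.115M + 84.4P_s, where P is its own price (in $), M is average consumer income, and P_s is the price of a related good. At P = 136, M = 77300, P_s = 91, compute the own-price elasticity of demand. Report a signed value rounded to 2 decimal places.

-2.38

At the given values, Q = 39460 − 290(136) + 0.115(77300) + 84.4(91) = 16589.9.
∂Q/∂P = −290.
E = (-290) × (136/16589.9) = -2.3773…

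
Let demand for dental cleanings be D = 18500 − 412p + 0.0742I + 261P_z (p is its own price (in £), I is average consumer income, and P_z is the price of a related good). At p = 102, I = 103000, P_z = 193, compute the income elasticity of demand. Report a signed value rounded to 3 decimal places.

At the given values, D = 18500 − 412(102) + 0.0742(103000) + 261(193) = 34491.6.
∂D/∂I = 0.0742.
E = (0.0742) × (103000/34491.6) = 0.22157…

0.222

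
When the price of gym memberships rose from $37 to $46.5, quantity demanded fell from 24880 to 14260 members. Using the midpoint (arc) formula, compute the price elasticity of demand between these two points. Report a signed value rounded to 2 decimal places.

%ΔQ = (14260 − 24880) / [(24880 + 14260)/2] = -10620/19570 = -0.542667…
%ΔP = (46.5 − 37) / [(37 + 46.5)/2] = 9.5/41.75 = 0.227544…
Arc Ed = %ΔQ / %ΔP = (-10620/19570) / (9.5/41.75) = -2.3848…

-2.38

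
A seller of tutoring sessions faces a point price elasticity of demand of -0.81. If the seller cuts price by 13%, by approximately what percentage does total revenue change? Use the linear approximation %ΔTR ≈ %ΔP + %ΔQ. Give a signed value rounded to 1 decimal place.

-2.5%

%ΔQ ≈ Ed × %ΔP = (-0.81) × (-13%) = +10.5300%
%ΔTR ≈ %ΔP + %ΔQ = (-13%) + (+10.5300%) = -2.4700%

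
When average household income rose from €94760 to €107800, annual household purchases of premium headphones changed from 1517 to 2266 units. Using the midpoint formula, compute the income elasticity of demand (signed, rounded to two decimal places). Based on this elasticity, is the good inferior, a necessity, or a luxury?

3.08; luxury

%ΔQ = (2266 − 1517)/[( 1517 + 2266)/2] = 749/1891.5 = 0.395982…
%ΔIncome = (107800 − 94760)/[( 94760 + 107800)/2] = 13040/101280 = 0.128751…
E_income = (749/1891.5) / (13040/101280) = 3.0755…
E_income > 1 ⇒ normal good, luxury.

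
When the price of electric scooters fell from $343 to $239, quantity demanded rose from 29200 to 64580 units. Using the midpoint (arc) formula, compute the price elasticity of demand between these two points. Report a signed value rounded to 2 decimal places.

-2.11

%ΔQ = (64580 − 29200) / [(29200 + 64580)/2] = 35380/46890 = 0.754531…
%ΔP = (239 − 343) / [(343 + 239)/2] = -104/291 = -0.357388…
Arc Ed = %ΔQ / %ΔP = (35380/46890) / (-104/291) = -2.1112…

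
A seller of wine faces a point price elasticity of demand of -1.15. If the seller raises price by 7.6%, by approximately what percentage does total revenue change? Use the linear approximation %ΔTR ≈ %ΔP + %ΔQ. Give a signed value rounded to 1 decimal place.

%ΔQ ≈ Ed × %ΔP = (-1.15) × (+7.6%) = -8.7400%
%ΔTR ≈ %ΔP + %ΔQ = (+7.6%) + (-8.7400%) = -1.1400%

-1.1%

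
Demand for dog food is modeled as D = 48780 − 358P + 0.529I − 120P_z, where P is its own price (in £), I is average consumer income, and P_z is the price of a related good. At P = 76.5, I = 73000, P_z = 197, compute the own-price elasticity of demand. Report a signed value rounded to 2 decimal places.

At the given values, D = 48780 − 358(76.5) + 0.529(73000) − 120(197) = 36370.
∂D/∂P = −358.
E = (-358) × (76.5/36370) = -0.7530…

-0.75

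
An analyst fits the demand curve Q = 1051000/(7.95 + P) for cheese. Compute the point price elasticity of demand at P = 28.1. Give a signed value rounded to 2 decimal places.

-0.78

dQ/dP = −1051000/(7.95 + P)² = -808.709. At P = 28.1, Q = 29154.
Ed = (dQ/dP)·(P/Q) = (-808.709) × (28.1/29154) = -0.7794…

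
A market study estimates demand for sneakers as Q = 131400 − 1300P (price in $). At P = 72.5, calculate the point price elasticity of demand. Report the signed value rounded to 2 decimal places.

-2.54

dQ/dP = −1300. At P = 72.5, Q = 131400 − 1300(72.5) = 37150.
Ed = (dQ/dP)·(P/Q) = −1300 × (72.5/37150) = -2.5370…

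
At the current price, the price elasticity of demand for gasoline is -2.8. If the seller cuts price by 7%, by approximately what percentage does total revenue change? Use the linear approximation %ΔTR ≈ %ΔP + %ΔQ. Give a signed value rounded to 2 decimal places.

%ΔQ ≈ Ed × %ΔP = (-2.8) × (-7%) = +19.6000%
%ΔTR ≈ %ΔP + %ΔQ = (-7%) + (+19.6000%) = +12.6000%

+12.60%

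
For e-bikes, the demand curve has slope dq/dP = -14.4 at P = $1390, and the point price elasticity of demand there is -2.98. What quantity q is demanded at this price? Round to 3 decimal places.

Ed = (dq/dP)·(P/q) ⇒ q = (dq/dP)·P/Ed = (-14.4)·1390/(-2.98) = 6716.77852…

6716.779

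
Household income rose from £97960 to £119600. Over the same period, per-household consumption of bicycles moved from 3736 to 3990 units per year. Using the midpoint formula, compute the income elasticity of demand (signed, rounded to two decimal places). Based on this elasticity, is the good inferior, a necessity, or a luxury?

%ΔQ = (3990 − 3736)/[( 3736 + 3990)/2] = 254/3863 = 0.065752…
%ΔIncome = (119600 − 97960)/[( 97960 + 119600)/2] = 21640/108780 = 0.198933…
E_income = (254/3863) / (21640/108780) = 0.3305…
0 < E_income < 1 ⇒ normal good, necessity.

0.33; necessity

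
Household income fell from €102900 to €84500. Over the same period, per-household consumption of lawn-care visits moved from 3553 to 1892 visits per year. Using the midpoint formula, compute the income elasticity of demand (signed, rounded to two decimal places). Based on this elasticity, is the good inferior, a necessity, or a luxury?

3.11; luxury

%ΔQ = (1892 − 3553)/[( 3553 + 1892)/2] = -1661/2722.5 = -0.610101…
%ΔIncome = (84500 − 102900)/[( 102900 + 84500)/2] = -18400/93700 = -0.196371…
E_income = (-1661/2722.5) / (-18400/93700) = 3.1068…
E_income > 1 ⇒ normal good, luxury.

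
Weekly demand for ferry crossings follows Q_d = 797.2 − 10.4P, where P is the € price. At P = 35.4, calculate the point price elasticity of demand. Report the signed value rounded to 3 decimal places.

-0.858

dQ_d/dP = −10.4. At P = 35.4, Q_d = 797.2 − 10.4(35.4) = 429.04.
Ed = (dQ_d/dP)·(P/Q_d) = −10.4 × (35.4/429.04) = -0.85810…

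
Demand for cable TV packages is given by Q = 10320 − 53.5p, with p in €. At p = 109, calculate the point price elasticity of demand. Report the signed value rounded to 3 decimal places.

dQ/dp = −53.5. At p = 109, Q = 10320 − 53.5(109) = 4488.5.
Ed = (dQ/dp)·(p/Q) = −53.5 × (109/4488.5) = -1.29920…

-1.299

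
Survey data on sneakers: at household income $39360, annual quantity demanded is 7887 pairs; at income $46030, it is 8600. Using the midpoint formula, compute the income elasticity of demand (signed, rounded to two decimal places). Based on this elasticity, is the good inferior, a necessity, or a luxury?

%ΔQ = (8600 − 7887)/[( 7887 + 8600)/2] = 713/8243.5 = 0.086492…
%ΔIncome = (46030 − 39360)/[( 39360 + 46030)/2] = 6670/42695 = 0.156224…
E_income = (713/8243.5) / (6670/42695) = 0.5536…
0 < E_income < 1 ⇒ normal good, necessity.

0.55; necessity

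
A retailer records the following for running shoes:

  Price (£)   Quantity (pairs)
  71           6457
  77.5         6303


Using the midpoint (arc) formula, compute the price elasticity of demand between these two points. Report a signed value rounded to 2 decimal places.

%ΔQ = (6303 − 6457) / [(6457 + 6303)/2] = -154/6380 = -0.024137…
%ΔP = (77.5 − 71) / [(71 + 77.5)/2] = 6.5/74.25 = 0.087542…
Arc Ed = %ΔQ / %ΔP = (-154/6380) / (6.5/74.25) = -0.2757…

-0.28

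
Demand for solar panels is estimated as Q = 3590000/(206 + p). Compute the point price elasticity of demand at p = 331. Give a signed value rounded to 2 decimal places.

-0.62

dQ/dp = −3590000/(206 + p)² = -12.4493. At p = 331, Q = 6685.29.
Ed = (dQ/dp)·(p/Q) = (-12.4493) × (331/6685.29) = -0.6163…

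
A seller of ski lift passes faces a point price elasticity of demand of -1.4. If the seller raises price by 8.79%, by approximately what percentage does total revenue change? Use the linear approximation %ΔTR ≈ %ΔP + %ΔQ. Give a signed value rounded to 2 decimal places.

%ΔQ ≈ Ed × %ΔP = (-1.4) × (+8.79%) = -12.3060%
%ΔTR ≈ %ΔP + %ΔQ = (+8.79%) + (-12.3060%) = -3.5160%

-3.52%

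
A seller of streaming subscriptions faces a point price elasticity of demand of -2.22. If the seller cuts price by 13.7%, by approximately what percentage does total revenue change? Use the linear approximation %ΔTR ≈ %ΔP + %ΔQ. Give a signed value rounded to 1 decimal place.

%ΔQ ≈ Ed × %ΔP = (-2.22) × (-13.7%) = +30.4140%
%ΔTR ≈ %ΔP + %ΔQ = (-13.7%) + (+30.4140%) = +16.7140%

+16.7%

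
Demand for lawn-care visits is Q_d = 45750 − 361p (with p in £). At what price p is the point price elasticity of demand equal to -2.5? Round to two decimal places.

Ed = −361p/(45750 − 361p). Set this equal to -2.5:
361p = 2.5·(45750 − 361p) ⇒ 361p(1 + 2.5) = 2.5·45750
p = 2.5·45750 / (361·3.5) = 90.5223…

90.52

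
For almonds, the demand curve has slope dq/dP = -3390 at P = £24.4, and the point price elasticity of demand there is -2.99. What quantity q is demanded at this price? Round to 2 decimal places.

Ed = (dq/dP)·(P/q) ⇒ q = (dq/dP)·P/Ed = (-3390)·24.4/(-2.99) = 27664.2140…

27664.21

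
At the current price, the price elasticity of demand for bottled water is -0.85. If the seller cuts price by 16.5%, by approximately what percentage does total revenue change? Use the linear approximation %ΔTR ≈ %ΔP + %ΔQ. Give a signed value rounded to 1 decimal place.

-2.5%

%ΔQ ≈ Ed × %ΔP = (-0.85) × (-16.5%) = +14.0250%
%ΔTR ≈ %ΔP + %ΔQ = (-16.5%) + (+14.0250%) = -2.4750%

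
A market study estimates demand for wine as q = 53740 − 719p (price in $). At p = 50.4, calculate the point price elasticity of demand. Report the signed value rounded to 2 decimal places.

dq/dp = −719. At p = 50.4, q = 53740 − 719(50.4) = 17502.4.
Ed = (dq/dp)·(p/q) = −719 × (50.4/17502.4) = -2.0704…

-2.07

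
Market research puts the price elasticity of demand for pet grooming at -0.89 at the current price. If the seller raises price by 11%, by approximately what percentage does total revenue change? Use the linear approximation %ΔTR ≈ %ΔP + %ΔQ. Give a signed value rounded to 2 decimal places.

+1.21%

%ΔQ ≈ Ed × %ΔP = (-0.89) × (+11%) = -9.7900%
%ΔTR ≈ %ΔP + %ΔQ = (+11%) + (-9.7900%) = +1.2100%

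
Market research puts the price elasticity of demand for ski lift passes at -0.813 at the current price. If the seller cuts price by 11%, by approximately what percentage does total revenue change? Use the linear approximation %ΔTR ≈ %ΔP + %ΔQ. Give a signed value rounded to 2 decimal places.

%ΔQ ≈ Ed × %ΔP = (-0.813) × (-11%) = +8.9430%
%ΔTR ≈ %ΔP + %ΔQ = (-11%) + (+8.9430%) = -2.0570%

-2.06%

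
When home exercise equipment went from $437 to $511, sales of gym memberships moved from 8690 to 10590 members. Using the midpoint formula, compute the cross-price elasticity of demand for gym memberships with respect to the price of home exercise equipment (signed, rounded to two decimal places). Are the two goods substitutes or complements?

1.26; substitutes

%ΔQ_{gym memberships} = (10590 − 8690)/avg = 1900/9640 = 0.197095…
%ΔP_{home exercise equipment} = (511 − 437)/avg = 74/474 = 0.156118…
E_cross = (1900/9640) / (74/474) = 1.2624…
E_cross > 0 ⇒ the goods are substitutes.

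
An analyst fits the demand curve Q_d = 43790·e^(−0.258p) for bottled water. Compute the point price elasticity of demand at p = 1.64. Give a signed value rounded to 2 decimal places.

dQ_d/dp = −0.258·Q_d = -7400.07. At p = 1.64, Q_d = 28682.5.
Ed = (dQ_d/dp)·(p/Q_d) = (-7400.07) × (1.64/28682.5) = -0.4231…

-0.42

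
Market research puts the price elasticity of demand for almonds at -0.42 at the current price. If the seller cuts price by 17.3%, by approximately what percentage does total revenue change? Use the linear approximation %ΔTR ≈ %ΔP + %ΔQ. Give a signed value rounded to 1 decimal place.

%ΔQ ≈ Ed × %ΔP = (-0.42) × (-17.3%) = +7.2660%
%ΔTR ≈ %ΔP + %ΔQ = (-17.3%) + (+7.2660%) = -10.0340%

-10.0%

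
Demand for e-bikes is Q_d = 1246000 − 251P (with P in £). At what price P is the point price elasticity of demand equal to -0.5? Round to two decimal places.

1654.71

Ed = −251P/(1246000 − 251P). Set this equal to -0.5:
251P = 0.5·(1246000 − 251P) ⇒ 251P(1 + 0.5) = 0.5·1246000
P = 0.5·1246000 / (251·1.5) = 1654.7144…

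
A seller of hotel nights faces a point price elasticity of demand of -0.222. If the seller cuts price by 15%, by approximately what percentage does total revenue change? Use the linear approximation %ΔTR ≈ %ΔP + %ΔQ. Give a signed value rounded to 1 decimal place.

-11.7%

%ΔQ ≈ Ed × %ΔP = (-0.222) × (-15%) = +3.3300%
%ΔTR ≈ %ΔP + %ΔQ = (-15%) + (+3.3300%) = -11.6700%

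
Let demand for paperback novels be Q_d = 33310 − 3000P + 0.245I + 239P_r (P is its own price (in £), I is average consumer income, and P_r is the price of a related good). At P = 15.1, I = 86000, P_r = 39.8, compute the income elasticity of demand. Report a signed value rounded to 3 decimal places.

1.133

At the given values, Q_d = 33310 − 3000(15.1) + 0.245(86000) + 239(39.8) = 18592.2.
∂Q_d/∂I = 0.245.
E = (0.245) × (86000/18592.2) = 1.13327…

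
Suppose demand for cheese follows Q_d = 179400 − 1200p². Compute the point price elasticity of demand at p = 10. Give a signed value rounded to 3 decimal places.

dQ_d/dp = −2·1200·p = -24000. At p = 10, Q_d = 59400.
Ed = (dQ_d/dp)·(p/Q_d) = (-24000) × (10/59400) = -4.04040…

-4.040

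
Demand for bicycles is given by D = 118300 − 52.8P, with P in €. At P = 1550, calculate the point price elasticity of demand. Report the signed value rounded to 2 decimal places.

dD/dP = −52.8. At P = 1550, D = 118300 − 52.8(1550) = 36460.
Ed = (dD/dP)·(P/D) = −52.8 × (1550/36460) = -2.2446…

-2.24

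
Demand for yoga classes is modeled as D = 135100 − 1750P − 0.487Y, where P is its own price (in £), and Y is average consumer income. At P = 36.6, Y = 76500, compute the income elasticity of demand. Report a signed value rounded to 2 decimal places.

-1.10

At the given values, D = 135100 − 1750(36.6) − 0.487(76500) = 33794.5.
∂D/∂Y = -0.487.
E = (-0.487) × (76500/33794.5) = -1.1024…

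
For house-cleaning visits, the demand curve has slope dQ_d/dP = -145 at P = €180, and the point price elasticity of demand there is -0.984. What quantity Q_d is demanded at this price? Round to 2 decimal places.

26524.39

Ed = (dQ_d/dP)·(P/Q_d) ⇒ Q_d = (dQ_d/dP)·P/Ed = (-145)·180/(-0.984) = 26524.3902…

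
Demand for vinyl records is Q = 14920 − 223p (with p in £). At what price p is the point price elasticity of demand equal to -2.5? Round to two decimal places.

47.79

Ed = −223p/(14920 − 223p). Set this equal to -2.5:
223p = 2.5·(14920 − 223p) ⇒ 223p(1 + 2.5) = 2.5·14920
p = 2.5·14920 / (223·3.5) = 47.7898…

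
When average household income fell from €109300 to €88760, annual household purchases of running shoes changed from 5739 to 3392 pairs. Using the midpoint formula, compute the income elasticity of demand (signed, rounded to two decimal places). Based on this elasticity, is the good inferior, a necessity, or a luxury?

2.48; luxury

%ΔQ = (3392 − 5739)/[( 5739 + 3392)/2] = -2347/4565.5 = -0.514072…
%ΔIncome = (88760 − 109300)/[( 109300 + 88760)/2] = -20540/99030 = -0.207411…
E_income = (-2347/4565.5) / (-20540/99030) = 2.4785…
E_income > 1 ⇒ normal good, luxury.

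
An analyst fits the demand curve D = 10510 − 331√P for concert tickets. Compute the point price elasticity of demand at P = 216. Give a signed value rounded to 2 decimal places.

dD/dP = −331/(2√P) = -11.2608. At P = 216, D = 5645.31.
Ed = (dD/dP)·(P/D) = (-11.2608) × (216/5645.31) = -0.4308…

-0.43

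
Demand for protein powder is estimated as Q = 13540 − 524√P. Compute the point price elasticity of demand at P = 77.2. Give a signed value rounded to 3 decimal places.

-0.258

dQ/dP = −524/(2√P) = -29.819. At P = 77.2, Q = 8935.95.
Ed = (dQ/dP)·(P/Q) = (-29.819) × (77.2/8935.95) = -0.25761…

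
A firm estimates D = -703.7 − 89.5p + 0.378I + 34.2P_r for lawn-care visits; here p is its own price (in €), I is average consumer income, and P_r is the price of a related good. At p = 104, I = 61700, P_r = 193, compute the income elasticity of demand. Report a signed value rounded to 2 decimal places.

1.17

At the given values, D = -703.7 − 89.5(104) + 0.378(61700) + 34.2(193) = 19911.5.
∂D/∂I = 0.378.
E = (0.378) × (61700/19911.5) = 1.1713…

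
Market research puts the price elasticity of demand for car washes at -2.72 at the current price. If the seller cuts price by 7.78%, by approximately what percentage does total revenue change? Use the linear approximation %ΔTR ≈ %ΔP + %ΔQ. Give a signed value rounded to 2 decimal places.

%ΔQ ≈ Ed × %ΔP = (-2.72) × (-7.78%) = +21.1616%
%ΔTR ≈ %ΔP + %ΔQ = (-7.78%) + (+21.1616%) = +13.3816%

+13.38%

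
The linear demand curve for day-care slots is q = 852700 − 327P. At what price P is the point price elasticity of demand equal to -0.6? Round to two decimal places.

Ed = −327P/(852700 − 327P). Set this equal to -0.6:
327P = 0.6·(852700 − 327P) ⇒ 327P(1 + 0.6) = 0.6·852700
P = 0.6·852700 / (327·1.6) = 977.8669…

977.87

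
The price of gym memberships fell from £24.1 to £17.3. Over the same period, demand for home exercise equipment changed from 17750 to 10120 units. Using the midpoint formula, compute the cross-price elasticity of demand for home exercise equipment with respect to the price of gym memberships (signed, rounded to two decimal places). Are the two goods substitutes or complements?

%ΔQ_{home exercise equipment} = (10120 − 17750)/avg = -7630/13935 = -0.547542…
%ΔP_{gym memberships} = (17.3 − 24.1)/avg = -6.8/20.7 = -0.328502…
E_cross = (-7630/13935) / (-6.8/20.7) = 1.6667…
E_cross > 0 ⇒ the goods are substitutes.

1.67; substitutes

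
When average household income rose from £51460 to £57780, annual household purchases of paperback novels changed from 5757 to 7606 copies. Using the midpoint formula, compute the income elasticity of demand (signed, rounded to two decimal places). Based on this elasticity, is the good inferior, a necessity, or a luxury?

%ΔQ = (7606 − 5757)/[( 5757 + 7606)/2] = 1849/6681.5 = 0.276734…
%ΔIncome = (57780 − 51460)/[( 51460 + 57780)/2] = 6320/54620 = 0.115708…
E_income = (1849/6681.5) / (6320/54620) = 2.3916…
E_income > 1 ⇒ normal good, luxury.

2.39; luxury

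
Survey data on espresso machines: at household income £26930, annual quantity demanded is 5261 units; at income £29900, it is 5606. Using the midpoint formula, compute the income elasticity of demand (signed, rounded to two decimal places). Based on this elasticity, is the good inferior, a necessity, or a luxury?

0.61; necessity

%ΔQ = (5606 − 5261)/[( 5261 + 5606)/2] = 345/5433.5 = 0.063494…
%ΔIncome = (29900 − 26930)/[( 26930 + 29900)/2] = 2970/28415 = 0.104522…
E_income = (345/5433.5) / (2970/28415) = 0.6074…
0 < E_income < 1 ⇒ normal good, necessity.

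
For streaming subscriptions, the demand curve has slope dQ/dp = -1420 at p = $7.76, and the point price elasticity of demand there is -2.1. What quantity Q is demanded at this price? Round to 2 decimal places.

Ed = (dQ/dp)·(p/Q) ⇒ Q = (dQ/dp)·p/Ed = (-1420)·7.76/(-2.1) = 5247.2380…

5247.24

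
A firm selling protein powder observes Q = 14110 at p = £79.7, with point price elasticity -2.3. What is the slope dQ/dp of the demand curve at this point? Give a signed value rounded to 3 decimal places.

Ed = (dQ/dp)·(p/Q) ⇒ dQ/dp = Ed·Q/p = (-2.3)·14110/79.7 = -407.18946…

-407.189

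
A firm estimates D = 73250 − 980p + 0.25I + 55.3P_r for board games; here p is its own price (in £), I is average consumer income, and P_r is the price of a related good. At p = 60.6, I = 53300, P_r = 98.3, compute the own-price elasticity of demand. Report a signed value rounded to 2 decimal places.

-1.82

At the given values, D = 73250 − 980(60.6) + 0.25(53300) + 55.3(98.3) = 32622.99.
∂D/∂p = −980.
E = (-980) × (60.6/32622.99) = -1.8204…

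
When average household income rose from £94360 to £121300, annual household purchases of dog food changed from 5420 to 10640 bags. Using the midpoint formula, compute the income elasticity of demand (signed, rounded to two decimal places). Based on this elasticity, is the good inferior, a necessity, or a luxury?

2.60; luxury

%ΔQ = (10640 − 5420)/[( 5420 + 10640)/2] = 5220/8030 = 0.650062…
%ΔIncome = (121300 − 94360)/[( 94360 + 121300)/2] = 26940/107830 = 0.249837…
E_income = (5220/8030) / (26940/107830) = 2.6019…
E_income > 1 ⇒ normal good, luxury.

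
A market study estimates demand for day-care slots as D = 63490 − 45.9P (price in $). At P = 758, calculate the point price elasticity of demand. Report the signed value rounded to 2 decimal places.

dD/dP = −45.9. At P = 758, D = 63490 − 45.9(758) = 28697.8.
Ed = (dD/dP)·(P/D) = −45.9 × (758/28697.8) = -1.2123…

-1.21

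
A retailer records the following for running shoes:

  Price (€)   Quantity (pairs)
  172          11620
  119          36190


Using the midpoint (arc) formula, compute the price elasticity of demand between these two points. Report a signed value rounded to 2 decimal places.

%ΔQ = (36190 − 11620) / [(11620 + 36190)/2] = 24570/23905 = 1.027818…
%ΔP = (119 − 172) / [(172 + 119)/2] = -53/145.5 = -0.364261…
Arc Ed = %ΔQ / %ΔP = (24570/23905) / (-53/145.5) = -2.8216…

-2.82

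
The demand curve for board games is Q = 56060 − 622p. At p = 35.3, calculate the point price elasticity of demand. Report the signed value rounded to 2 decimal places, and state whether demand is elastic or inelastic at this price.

-0.64; inelastic

dQ/dp = −622. At p = 35.3, Q = 56060 − 622(35.3) = 34103.4.
Ed = (dQ/dp)·(p/Q) = −622 × (35.3/34103.4) = -0.6438…
|Ed| = 0.64 < 1, so demand is inelastic.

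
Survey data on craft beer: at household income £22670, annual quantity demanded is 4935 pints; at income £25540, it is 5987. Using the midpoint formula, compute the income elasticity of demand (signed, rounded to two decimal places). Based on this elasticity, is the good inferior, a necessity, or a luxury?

1.62; luxury

%ΔQ = (5987 − 4935)/[( 4935 + 5987)/2] = 1052/5461 = 0.192638…
%ΔIncome = (25540 − 22670)/[( 22670 + 25540)/2] = 2870/24105 = 0.119062…
E_income = (1052/5461) / (2870/24105) = 1.6179…
E_income > 1 ⇒ normal good, luxury.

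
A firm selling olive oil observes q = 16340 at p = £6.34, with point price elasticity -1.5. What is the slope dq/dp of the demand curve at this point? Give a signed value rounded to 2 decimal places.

-3865.93

Ed = (dq/dp)·(p/q) ⇒ dq/dp = Ed·q/p = (-1.5)·16340/6.34 = -3865.9305…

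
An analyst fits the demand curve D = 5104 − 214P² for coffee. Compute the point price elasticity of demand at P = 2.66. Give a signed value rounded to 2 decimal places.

dD/dP = −2·214·P = -1138.48. At P = 2.66, D = 3589.8216.
Ed = (dD/dP)·(P/D) = (-1138.48) × (2.66/3589.8216) = -0.8435…

-0.84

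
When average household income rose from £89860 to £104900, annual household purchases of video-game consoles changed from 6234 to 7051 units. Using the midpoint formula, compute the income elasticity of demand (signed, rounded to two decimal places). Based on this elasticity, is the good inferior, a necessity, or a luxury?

%ΔQ = (7051 − 6234)/[( 6234 + 7051)/2] = 817/6642.5 = 0.122995…
%ΔIncome = (104900 − 89860)/[( 89860 + 104900)/2] = 15040/97380 = 0.154446…
E_income = (817/6642.5) / (15040/97380) = 0.7963…
0 < E_income < 1 ⇒ normal good, necessity.

0.80; necessity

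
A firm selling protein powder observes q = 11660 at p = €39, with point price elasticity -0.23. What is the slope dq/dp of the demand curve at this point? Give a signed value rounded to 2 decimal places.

Ed = (dq/dp)·(p/q) ⇒ dq/dp = Ed·q/p = (-0.23)·11660/39 = -68.7641…

-68.76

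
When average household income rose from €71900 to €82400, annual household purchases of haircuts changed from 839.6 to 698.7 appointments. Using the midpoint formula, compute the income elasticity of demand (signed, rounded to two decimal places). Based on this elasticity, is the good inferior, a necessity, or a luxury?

-1.35; inferior

%ΔQ = (698.7 − 839.6)/[( 839.6 + 698.7)/2] = -140.9/769.15 = -0.183189…
%ΔIncome = (82400 − 71900)/[( 71900 + 82400)/2] = 10500/77150 = 0.136098…
E_income = (-140.9/769.15) / (10500/77150) = -1.3460…
E_income < 0 ⇒ inferior good.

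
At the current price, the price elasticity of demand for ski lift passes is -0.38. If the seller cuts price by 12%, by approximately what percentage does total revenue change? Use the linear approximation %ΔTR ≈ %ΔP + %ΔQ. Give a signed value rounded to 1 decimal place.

-7.4%

%ΔQ ≈ Ed × %ΔP = (-0.38) × (-12%) = +4.5600%
%ΔTR ≈ %ΔP + %ΔQ = (-12%) + (+4.5600%) = -7.4400%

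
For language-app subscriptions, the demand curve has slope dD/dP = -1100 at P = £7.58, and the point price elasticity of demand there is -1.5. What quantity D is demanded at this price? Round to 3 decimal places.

5558.667

Ed = (dD/dP)·(P/D) ⇒ D = (dD/dP)·P/Ed = (-1100)·7.58/(-1.5) = 5558.66666…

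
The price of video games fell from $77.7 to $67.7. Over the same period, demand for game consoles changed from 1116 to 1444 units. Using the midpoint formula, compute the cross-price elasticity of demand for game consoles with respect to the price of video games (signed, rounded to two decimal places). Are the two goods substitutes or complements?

-1.86; complements

%ΔQ_{game consoles} = (1444 − 1116)/avg = 328/1280 = 0.25625
%ΔP_{video games} = (67.7 − 77.7)/avg = -10/72.7 = -0.137551…
E_cross = (328/1280) / (-10/72.7) = -1.8629…
E_cross < 0 ⇒ the goods are complements.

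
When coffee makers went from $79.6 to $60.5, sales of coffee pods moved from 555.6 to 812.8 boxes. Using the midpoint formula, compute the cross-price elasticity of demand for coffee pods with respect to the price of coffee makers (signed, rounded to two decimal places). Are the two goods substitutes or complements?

%ΔQ_{coffee pods} = (812.8 − 555.6)/avg = 257.2/684.2 = 0.375913…
%ΔP_{coffee makers} = (60.5 − 79.6)/avg = -19.1/70.05 = -0.272662…
E_cross = (257.2/684.2) / (-19.1/70.05) = -1.3786…
E_cross < 0 ⇒ the goods are complements.

-1.38; complements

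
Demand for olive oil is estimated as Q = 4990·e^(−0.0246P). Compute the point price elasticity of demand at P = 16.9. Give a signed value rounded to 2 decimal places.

dQ/dP = −0.0246·Q = -80.9994. At P = 16.9, Q = 3292.66.
Ed = (dQ/dP)·(P/Q) = (-80.9994) × (16.9/3292.66) = -0.4157…

-0.42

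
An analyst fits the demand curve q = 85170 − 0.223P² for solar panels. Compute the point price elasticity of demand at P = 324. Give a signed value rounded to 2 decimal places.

dq/dP = −2·0.223·P = -144.504. At P = 324, q = 61760.352.
Ed = (dq/dP)·(P/q) = (-144.504) × (324/61760.352) = -0.7580…

-0.76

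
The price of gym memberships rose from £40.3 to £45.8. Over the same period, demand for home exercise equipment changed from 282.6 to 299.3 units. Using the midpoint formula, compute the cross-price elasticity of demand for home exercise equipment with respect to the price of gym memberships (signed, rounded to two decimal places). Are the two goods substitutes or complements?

%ΔQ_{home exercise equipment} = (299.3 − 282.6)/avg = 16.7/290.95 = 0.057398…
%ΔP_{gym memberships} = (45.8 − 40.3)/avg = 5.5/43.05 = 0.127758…
E_cross = (16.7/290.95) / (5.5/43.05) = 0.4492…
E_cross > 0 ⇒ the goods are substitutes.

0.45; substitutes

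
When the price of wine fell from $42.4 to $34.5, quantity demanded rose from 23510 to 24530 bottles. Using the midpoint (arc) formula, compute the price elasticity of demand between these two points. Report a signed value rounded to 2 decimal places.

%ΔQ = (24530 − 23510) / [(23510 + 24530)/2] = 1020/24020 = 0.042464…
%ΔP = (34.5 − 42.4) / [(42.4 + 34.5)/2] = -7.9/38.45 = -0.205461…
Arc Ed = %ΔQ / %ΔP = (1020/24020) / (-7.9/38.45) = -0.2066…

-0.21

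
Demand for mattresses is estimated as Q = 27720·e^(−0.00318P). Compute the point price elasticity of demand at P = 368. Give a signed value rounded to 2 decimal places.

-1.17

dQ/dP = −0.00318·Q = -27.3522. At P = 368, Q = 8601.31.
Ed = (dQ/dP)·(P/Q) = (-27.3522) × (368/8601.31) = -1.1702…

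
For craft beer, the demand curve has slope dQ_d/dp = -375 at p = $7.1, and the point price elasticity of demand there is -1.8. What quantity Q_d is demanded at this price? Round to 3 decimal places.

1479.167

Ed = (dQ_d/dp)·(p/Q_d) ⇒ Q_d = (dQ_d/dp)·p/Ed = (-375)·7.1/(-1.8) = 1479.16666…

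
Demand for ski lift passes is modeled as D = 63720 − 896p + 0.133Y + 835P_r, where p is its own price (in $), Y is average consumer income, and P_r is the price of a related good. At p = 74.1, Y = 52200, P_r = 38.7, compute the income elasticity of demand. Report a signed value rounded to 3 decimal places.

0.190

At the given values, D = 63720 − 896(74.1) + 0.133(52200) + 835(38.7) = 36583.5.
∂D/∂Y = 0.133.
E = (0.133) × (52200/36583.5) = 0.18977…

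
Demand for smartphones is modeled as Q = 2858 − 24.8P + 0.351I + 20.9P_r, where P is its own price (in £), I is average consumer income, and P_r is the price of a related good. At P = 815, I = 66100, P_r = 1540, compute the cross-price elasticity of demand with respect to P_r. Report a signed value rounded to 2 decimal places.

0.85

At the given values, Q = 2858 − 24.8(815) + 0.351(66100) + 20.9(1540) = 38033.1.
∂Q/∂P_r = 20.9.
E = (20.9) × (1540/38033.1) = 0.8462…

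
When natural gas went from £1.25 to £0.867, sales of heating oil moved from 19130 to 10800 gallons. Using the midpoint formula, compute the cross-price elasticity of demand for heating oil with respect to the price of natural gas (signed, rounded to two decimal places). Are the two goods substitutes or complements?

1.54; substitutes

%ΔQ_{heating oil} = (10800 − 19130)/avg = -8330/14965 = -0.556632…
%ΔP_{natural gas} = (0.867 − 1.25)/avg = -0.383/1.0585 = -0.361832…
E_cross = (-8330/14965) / (-0.383/1.0585) = 1.5383…
E_cross > 0 ⇒ the goods are substitutes.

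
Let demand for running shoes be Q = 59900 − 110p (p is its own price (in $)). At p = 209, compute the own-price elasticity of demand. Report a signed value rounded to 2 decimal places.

-0.62

At the given values, Q = 59900 − 110(209) = 36910.
∂Q/∂p = −110.
E = (-110) × (209/36910) = -0.6228…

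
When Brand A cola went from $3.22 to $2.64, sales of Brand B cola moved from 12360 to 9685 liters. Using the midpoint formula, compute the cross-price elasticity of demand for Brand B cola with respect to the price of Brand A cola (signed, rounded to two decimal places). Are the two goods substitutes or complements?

1.23; substitutes

%ΔQ_{Brand B cola} = (9685 − 12360)/avg = -2675/11022.5 = -0.242685…
%ΔP_{Brand A cola} = (2.64 − 3.22)/avg = -0.58/2.93 = -0.197952…
E_cross = (-2675/11022.5) / (-0.58/2.93) = 1.2259…
E_cross > 0 ⇒ the goods are substitutes.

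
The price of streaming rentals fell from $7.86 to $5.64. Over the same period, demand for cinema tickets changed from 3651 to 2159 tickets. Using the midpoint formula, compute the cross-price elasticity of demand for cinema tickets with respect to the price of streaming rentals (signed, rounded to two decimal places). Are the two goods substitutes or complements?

%ΔQ_{cinema tickets} = (2159 − 3651)/avg = -1492/2905 = -0.513597…
%ΔP_{streaming rentals} = (5.64 − 7.86)/avg = -2.22/6.75 = -0.328888…
E_cross = (-1492/2905) / (-2.22/6.75) = 1.5616…
E_cross > 0 ⇒ the goods are substitutes.

1.56; substitutes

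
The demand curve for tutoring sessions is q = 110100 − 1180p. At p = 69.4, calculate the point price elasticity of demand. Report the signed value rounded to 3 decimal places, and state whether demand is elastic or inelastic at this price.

-2.903; elastic

dq/dp = −1180. At p = 69.4, q = 110100 − 1180(69.4) = 28208.
Ed = (dq/dp)·(p/q) = −1180 × (69.4/28208) = -2.90314…
|Ed| = 2.903 > 1, so demand is elastic.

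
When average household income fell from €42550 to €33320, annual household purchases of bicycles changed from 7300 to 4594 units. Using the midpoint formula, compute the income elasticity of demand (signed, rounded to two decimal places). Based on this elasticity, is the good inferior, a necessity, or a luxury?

%ΔQ = (4594 − 7300)/[( 7300 + 4594)/2] = -2706/5947 = -0.455019…
%ΔIncome = (33320 − 42550)/[( 42550 + 33320)/2] = -9230/37935 = -0.243310…
E_income = (-2706/5947) / (-9230/37935) = 1.8701…
E_income > 1 ⇒ normal good, luxury.

1.87; luxury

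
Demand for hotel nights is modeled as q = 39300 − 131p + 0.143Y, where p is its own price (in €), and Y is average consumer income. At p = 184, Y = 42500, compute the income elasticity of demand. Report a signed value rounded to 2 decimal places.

0.29

At the given values, q = 39300 − 131(184) + 0.143(42500) = 21273.5.
∂q/∂Y = 0.143.
E = (0.143) × (42500/21273.5) = 0.2856…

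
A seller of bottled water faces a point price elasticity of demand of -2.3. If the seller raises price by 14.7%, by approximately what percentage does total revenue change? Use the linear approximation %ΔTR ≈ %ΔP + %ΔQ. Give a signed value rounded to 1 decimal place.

-19.1%

%ΔQ ≈ Ed × %ΔP = (-2.3) × (+14.7%) = -33.8100%
%ΔTR ≈ %ΔP + %ΔQ = (+14.7%) + (-33.8100%) = -19.1100%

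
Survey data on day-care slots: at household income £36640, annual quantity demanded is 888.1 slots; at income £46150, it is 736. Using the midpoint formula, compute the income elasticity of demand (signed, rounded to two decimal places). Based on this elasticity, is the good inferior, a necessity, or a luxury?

%ΔQ = (736 − 888.1)/[( 888.1 + 736)/2] = -152.1/812.05 = -0.187303…
%ΔIncome = (46150 − 36640)/[( 36640 + 46150)/2] = 9510/41395 = 0.229737…
E_income = (-152.1/812.05) / (9510/41395) = -0.8152…
E_income < 0 ⇒ inferior good.

-0.82; inferior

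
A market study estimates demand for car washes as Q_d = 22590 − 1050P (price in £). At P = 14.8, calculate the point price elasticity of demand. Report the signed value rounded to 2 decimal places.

dQ_d/dP = −1050. At P = 14.8, Q_d = 22590 − 1050(14.8) = 7050.
Ed = (dQ_d/dP)·(P/Q_d) = −1050 × (14.8/7050) = -2.2042…

-2.20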